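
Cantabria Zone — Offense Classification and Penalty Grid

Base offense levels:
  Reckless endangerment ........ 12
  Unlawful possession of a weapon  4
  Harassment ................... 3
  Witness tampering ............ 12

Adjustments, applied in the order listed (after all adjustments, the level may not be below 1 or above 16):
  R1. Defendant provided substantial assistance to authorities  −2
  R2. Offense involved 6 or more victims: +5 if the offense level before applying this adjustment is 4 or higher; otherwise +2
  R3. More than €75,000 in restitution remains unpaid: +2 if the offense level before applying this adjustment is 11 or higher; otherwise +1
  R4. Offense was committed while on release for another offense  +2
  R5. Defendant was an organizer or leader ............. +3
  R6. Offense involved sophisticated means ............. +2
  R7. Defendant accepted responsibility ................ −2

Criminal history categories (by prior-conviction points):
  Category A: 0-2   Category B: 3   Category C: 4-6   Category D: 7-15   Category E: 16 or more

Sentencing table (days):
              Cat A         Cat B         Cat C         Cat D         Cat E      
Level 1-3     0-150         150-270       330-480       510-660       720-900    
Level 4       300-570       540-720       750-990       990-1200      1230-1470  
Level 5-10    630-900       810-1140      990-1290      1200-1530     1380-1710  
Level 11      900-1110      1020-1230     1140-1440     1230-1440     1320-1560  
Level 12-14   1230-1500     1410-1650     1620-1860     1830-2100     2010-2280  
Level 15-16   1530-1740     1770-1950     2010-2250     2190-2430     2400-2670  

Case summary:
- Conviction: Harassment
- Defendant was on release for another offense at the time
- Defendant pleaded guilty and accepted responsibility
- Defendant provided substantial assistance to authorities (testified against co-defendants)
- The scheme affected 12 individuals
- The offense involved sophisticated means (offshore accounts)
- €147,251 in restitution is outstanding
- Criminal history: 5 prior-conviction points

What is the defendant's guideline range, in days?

990-1290 days

Base offense level for harassment: 3.
R1 applies: 3 − 2 = 1.
R2 applies (level before this adjustment is 1 < 4, so +2): 1 + 2 = 3.
R3 applies (level before this adjustment is 3 < 11, so +1): 3 + 1 = 4.
R4 applies: 4 + 2 = 6.
R6 applies: 6 + 2 = 8.
R7 applies: 8 − 2 = 6.
Final offense level: 6.
Criminal history: 5 prior points → Category C (4-6).
Level 6 falls in the 5-10 band.
Grid: Level 5-10 × Category C = 990-1290 days.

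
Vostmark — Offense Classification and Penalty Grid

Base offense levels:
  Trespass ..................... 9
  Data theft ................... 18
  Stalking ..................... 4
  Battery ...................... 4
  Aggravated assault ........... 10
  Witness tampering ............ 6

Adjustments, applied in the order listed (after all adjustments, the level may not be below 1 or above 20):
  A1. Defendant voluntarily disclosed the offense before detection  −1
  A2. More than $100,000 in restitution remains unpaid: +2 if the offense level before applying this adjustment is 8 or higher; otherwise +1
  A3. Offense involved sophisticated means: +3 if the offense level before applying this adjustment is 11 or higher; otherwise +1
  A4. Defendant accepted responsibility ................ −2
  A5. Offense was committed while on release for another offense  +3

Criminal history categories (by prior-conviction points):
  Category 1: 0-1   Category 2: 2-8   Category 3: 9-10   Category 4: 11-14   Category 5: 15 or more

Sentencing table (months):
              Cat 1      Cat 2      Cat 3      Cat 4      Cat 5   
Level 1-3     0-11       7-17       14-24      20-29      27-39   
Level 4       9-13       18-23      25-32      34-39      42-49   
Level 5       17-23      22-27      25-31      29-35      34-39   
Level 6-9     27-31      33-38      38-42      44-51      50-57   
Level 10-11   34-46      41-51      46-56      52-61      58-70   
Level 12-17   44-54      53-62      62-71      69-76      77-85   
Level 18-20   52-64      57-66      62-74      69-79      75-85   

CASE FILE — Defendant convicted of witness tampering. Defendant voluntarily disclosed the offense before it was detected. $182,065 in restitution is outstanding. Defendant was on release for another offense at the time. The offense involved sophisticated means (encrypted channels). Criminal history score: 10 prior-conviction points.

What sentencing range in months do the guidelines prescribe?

Base offense level for witness tampering: 6.
A1 applies: 6 − 1 = 5.
A2 applies (level before this adjustment is 5 < 8, so +1): 5 + 1 = 6.
A3 applies (level before this adjustment is 6 < 11, so +1): 6 + 1 = 7.
A5 applies: 7 + 3 = 10.
Final offense level: 10.
Criminal history: 10 prior points → Category 3 (9-10).
Level 10 falls in the 10-11 band.
Grid: Level 10-11 × Category 3 = 46-56 months.

46-56 months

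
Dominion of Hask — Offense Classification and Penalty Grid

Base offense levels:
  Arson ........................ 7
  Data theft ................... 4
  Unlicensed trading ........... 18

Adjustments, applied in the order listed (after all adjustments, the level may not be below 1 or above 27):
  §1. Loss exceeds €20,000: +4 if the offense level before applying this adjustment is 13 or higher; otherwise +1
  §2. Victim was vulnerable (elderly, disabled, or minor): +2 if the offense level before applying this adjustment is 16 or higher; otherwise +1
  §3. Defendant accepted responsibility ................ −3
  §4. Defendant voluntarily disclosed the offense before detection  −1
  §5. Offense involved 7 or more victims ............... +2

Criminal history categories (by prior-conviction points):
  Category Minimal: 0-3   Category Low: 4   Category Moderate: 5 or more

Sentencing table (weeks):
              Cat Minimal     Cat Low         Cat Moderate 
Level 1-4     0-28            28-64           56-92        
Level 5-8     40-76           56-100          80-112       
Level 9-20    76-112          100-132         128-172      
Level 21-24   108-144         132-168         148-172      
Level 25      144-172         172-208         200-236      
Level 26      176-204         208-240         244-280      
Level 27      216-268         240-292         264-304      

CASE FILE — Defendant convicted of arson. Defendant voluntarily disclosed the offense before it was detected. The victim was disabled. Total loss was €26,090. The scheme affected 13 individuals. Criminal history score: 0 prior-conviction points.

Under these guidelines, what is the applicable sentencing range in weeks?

76-112 weeks

Base offense level for arson: 7.
§1 applies (level before this adjustment is 7 < 13, so +1): 7 + 1 = 8.
§2 applies (level before this adjustment is 8 < 16, so +1): 8 + 1 = 9.
§3 does not apply.
§4 applies: 9 − 1 = 8.
§5 applies: 8 + 2 = 10.
Final offense level: 10.
Criminal history: 0 prior points → Category Minimal (0-3).
Level 10 falls in the 9-20 band.
Grid: Level 9-20 × Category Minimal = 76-112 weeks.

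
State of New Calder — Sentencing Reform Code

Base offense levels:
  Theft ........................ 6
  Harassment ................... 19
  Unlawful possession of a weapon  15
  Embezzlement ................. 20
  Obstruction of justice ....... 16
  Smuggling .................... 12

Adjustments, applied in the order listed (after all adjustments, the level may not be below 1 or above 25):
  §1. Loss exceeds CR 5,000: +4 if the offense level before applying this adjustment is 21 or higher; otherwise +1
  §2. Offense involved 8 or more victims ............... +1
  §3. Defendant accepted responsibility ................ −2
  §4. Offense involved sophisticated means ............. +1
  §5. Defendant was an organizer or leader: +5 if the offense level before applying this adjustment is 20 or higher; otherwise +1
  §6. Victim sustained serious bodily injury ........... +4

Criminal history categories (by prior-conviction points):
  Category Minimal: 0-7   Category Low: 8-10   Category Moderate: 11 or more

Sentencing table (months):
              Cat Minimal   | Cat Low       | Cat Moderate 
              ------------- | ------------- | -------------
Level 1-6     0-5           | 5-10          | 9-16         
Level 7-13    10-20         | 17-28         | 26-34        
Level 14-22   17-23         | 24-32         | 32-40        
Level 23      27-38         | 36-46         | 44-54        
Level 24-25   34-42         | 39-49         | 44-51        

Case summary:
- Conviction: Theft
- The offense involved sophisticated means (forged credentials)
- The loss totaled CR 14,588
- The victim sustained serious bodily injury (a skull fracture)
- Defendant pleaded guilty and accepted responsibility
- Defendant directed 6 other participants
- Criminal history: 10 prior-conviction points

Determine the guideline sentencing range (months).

Base offense level for theft: 6.
§1 applies (level before this adjustment is 6 < 21, so +1): 6 + 1 = 7.
§3 applies: 7 − 2 = 5.
§4 applies: 5 + 1 = 6.
§5 applies (level before this adjustment is 6 < 20, so +1): 6 + 1 = 7.
§6 applies: 7 + 4 = 11.
Final offense level: 11.
Criminal history: 10 prior points → Category Low (8-10).
Level 11 falls in the 7-13 band.
Grid: Level 7-13 × Category Low = 17-28 months.

17-28 months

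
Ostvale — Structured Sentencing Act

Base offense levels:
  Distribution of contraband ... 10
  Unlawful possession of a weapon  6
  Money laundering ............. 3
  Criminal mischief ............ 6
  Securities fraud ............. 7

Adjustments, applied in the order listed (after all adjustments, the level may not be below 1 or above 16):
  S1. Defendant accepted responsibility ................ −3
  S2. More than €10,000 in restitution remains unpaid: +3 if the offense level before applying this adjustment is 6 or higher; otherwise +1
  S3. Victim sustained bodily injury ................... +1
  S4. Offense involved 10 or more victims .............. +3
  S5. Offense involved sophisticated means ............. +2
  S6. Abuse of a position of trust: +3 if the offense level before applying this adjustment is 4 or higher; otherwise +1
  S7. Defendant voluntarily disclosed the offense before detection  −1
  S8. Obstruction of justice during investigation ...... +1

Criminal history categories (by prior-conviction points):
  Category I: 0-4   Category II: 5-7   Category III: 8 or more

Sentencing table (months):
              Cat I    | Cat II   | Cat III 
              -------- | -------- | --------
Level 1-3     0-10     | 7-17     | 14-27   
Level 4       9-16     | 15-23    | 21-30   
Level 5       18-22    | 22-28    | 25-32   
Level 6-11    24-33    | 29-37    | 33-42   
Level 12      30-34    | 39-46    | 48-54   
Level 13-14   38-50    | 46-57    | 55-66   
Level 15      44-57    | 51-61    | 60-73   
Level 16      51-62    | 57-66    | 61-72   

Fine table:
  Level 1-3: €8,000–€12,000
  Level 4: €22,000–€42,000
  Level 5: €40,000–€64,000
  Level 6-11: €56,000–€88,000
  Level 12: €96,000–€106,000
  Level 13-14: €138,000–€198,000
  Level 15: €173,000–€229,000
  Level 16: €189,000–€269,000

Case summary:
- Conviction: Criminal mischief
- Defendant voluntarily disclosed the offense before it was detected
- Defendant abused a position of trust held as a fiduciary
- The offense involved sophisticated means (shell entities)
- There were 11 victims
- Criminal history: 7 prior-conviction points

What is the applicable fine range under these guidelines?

€138,000–€198,000

Base offense level for criminal mischief: 6.
S2 does not apply.
S4 applies: 6 + 3 = 9.
S5 applies: 9 + 2 = 11.
S6 applies (level before this adjustment is 11 ≥ 4, so +3): 11 + 3 = 14.
S7 applies: 14 − 1 = 13.
Final offense level: 13.
Level 13 falls in the 13-14 band.
Fine table: Level 13-14 → €138,000–€198,000.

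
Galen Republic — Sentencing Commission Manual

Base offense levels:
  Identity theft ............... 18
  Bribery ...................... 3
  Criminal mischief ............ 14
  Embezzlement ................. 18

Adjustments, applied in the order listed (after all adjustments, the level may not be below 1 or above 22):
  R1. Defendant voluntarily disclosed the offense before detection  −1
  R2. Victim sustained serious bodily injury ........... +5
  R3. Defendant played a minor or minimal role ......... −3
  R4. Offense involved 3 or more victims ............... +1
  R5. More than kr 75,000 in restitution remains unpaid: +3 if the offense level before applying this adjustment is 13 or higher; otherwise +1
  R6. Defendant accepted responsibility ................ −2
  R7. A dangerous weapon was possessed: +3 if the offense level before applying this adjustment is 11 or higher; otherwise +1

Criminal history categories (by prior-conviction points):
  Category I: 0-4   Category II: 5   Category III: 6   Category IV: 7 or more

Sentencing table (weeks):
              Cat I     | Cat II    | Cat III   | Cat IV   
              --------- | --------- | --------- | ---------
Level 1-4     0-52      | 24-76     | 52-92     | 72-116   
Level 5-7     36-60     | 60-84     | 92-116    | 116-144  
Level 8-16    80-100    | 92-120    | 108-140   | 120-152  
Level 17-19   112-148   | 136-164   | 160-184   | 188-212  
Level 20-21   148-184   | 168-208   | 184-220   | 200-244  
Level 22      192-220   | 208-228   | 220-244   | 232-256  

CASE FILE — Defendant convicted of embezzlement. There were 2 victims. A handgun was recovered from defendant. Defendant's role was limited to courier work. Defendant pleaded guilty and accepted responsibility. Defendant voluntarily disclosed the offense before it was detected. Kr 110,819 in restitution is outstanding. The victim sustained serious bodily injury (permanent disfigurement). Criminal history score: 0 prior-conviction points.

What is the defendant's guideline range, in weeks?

192-220 weeks

Base offense level for embezzlement: 18.
R1 applies: 18 − 1 = 17.
R2 applies: 17 + 5 = 22.
R3 applies: 22 − 3 = 19.
R4 does not apply.
R5 applies (level before this adjustment is 19 ≥ 13, so +3): 19 + 3 = 22.
R6 applies: 22 − 2 = 20.
R7 applies (level before this adjustment is 20 ≥ 11, so +3): 20 + 3 = 23.
Level 23 exceeds the maximum of 22; capped at 22.
Final offense level: 22.
Criminal history: 0 prior points → Category I (0-4).
Level 22 falls in the 22 band.
Grid: Level 22 × Category I = 192-220 weeks.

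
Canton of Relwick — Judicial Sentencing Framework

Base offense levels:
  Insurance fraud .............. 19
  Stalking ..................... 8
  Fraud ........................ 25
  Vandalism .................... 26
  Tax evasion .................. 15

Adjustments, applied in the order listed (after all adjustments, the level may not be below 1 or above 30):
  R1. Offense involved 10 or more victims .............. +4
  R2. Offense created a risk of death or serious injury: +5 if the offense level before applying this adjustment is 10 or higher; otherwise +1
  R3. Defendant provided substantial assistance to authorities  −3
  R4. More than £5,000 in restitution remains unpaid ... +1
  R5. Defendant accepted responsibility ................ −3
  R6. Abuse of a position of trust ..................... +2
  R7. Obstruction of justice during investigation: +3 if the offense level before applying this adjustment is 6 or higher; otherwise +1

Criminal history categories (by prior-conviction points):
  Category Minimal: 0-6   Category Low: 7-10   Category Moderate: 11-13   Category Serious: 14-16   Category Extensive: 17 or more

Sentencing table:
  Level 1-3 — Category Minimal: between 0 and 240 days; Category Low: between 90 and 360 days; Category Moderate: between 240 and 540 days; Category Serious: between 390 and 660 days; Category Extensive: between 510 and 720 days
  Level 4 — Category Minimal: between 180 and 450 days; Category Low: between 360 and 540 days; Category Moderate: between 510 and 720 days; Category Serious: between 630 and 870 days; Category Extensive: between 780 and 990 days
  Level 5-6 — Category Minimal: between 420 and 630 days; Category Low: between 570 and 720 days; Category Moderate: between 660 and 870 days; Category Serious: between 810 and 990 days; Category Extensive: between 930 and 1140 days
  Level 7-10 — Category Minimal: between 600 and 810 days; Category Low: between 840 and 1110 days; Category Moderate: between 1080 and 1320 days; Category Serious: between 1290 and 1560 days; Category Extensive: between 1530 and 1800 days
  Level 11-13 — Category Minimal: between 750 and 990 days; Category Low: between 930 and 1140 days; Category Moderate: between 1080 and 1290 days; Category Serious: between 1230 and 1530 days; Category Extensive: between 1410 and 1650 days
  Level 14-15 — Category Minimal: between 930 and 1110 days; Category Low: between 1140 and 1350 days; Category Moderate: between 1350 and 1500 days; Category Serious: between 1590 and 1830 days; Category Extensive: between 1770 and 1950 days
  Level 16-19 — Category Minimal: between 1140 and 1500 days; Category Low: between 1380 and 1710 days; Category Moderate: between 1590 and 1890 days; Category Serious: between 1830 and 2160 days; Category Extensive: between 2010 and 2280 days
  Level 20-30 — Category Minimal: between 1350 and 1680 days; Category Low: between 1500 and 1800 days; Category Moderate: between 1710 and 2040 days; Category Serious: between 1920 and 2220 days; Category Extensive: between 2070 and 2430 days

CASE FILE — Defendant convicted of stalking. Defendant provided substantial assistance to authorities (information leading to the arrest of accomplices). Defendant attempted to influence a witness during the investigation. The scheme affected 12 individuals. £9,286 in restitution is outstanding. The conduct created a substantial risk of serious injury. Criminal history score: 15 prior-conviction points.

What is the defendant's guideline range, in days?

1830-2160 days

Base offense level for stalking: 8.
R1 applies: 8 + 4 = 12.
R2 applies (level before this adjustment is 12 ≥ 10, so +5): 12 + 5 = 17.
R3 applies: 17 − 3 = 14.
R4 applies: 14 + 1 = 15.
R5 does not apply.
R7 applies (level before this adjustment is 15 ≥ 6, so +3): 15 + 3 = 18.
Final offense level: 18.
Criminal history: 15 prior points → Category Serious (14-16).
Level 18 falls in the 16-19 band.
Grid: Level 16-19 × Category Serious = 1830-2160 days.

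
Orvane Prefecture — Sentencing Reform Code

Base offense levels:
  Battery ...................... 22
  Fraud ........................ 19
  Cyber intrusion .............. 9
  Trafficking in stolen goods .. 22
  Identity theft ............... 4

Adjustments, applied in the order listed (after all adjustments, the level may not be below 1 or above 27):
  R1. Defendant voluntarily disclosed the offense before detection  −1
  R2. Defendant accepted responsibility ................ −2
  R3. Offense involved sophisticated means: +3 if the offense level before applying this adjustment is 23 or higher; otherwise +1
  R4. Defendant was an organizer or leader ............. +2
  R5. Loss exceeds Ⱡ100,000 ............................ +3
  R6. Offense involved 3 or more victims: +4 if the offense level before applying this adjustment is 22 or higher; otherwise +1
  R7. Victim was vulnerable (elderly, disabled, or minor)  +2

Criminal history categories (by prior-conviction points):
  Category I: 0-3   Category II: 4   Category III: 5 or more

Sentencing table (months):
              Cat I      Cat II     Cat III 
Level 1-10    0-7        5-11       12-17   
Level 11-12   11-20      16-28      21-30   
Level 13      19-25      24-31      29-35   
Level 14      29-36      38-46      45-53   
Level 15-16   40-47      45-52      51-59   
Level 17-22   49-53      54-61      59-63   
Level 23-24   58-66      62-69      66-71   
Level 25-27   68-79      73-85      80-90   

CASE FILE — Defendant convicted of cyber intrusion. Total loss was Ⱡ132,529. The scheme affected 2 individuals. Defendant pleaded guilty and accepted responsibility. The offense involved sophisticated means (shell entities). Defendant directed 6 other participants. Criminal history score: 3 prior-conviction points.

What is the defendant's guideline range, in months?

19-25 months

Base offense level for cyber intrusion: 9.
R2 applies: 9 − 2 = 7.
R3 applies (level before this adjustment is 7 < 23, so +1): 7 + 1 = 8.
R4 applies: 8 + 2 = 10.
R5 applies: 10 + 3 = 13.
R6 does not apply.
R7 does not apply.
Final offense level: 13.
Criminal history: 3 prior points → Category I (0-3).
Level 13 falls in the 13 band.
Grid: Level 13 × Category I = 19-25 months.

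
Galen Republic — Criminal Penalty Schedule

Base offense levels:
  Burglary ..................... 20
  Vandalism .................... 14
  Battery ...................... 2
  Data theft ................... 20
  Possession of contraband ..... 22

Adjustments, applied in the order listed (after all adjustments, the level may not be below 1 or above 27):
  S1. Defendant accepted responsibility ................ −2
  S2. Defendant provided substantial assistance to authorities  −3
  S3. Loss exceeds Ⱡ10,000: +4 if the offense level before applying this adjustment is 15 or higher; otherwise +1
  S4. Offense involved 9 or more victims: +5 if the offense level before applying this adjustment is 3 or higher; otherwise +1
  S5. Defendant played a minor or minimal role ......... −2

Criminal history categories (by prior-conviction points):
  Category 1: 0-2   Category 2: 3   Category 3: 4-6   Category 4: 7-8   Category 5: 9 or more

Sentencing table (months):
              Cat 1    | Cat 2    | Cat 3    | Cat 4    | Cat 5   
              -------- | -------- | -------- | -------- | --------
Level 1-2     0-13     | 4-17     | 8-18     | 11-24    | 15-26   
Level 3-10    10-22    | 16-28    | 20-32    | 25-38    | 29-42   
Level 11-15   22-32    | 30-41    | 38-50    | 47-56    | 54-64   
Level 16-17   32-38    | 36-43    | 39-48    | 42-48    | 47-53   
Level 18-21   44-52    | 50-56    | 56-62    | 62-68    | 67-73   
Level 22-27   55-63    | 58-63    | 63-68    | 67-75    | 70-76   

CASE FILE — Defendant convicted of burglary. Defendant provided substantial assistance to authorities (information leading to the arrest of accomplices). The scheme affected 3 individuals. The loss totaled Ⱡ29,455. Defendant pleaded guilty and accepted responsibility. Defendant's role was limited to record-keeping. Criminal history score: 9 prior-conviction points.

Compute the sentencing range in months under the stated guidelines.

Base offense level for burglary: 20.
S1 applies: 20 − 2 = 18.
S2 applies: 18 − 3 = 15.
S3 applies (level before this adjustment is 15 ≥ 15, so +4): 15 + 4 = 19.
S5 applies: 19 − 2 = 17.
Final offense level: 17.
Criminal history: 9 prior points → Category 5 (9+).
Level 17 falls in the 16-17 band.
Grid: Level 16-17 × Category 5 = 47-53 months.

47-53 months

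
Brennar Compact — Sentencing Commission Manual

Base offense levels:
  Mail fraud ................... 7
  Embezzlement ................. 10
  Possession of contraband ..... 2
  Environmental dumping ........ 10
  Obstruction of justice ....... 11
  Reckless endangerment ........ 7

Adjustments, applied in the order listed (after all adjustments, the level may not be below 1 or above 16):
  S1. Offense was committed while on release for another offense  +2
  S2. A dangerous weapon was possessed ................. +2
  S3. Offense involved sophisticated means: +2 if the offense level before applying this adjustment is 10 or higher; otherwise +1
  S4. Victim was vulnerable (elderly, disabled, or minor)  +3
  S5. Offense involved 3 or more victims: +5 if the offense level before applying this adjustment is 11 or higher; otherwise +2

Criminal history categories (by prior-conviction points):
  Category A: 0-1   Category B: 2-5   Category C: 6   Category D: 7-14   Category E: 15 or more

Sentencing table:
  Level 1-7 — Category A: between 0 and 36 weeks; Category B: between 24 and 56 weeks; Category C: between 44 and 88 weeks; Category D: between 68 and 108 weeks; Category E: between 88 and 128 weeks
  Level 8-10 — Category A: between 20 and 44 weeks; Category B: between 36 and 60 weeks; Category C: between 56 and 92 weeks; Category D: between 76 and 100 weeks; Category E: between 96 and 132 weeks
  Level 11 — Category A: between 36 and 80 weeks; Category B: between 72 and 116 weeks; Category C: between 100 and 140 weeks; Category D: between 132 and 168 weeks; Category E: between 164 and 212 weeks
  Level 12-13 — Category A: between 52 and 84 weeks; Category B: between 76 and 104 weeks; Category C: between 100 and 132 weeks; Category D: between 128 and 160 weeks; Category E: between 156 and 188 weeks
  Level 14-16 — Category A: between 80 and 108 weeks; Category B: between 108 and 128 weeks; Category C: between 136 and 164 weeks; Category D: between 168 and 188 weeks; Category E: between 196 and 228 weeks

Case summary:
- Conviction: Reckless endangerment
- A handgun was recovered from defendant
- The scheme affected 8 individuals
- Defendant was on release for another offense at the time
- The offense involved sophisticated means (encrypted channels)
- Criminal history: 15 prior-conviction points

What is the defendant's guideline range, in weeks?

196-228 weeks

Base offense level for reckless endangerment: 7.
S1 applies: 7 + 2 = 9.
S2 applies: 9 + 2 = 11.
S3 applies (level before this adjustment is 11 ≥ 10, so +2): 11 + 2 = 13.
S4 does not apply.
S5 applies (level before this adjustment is 13 ≥ 11, so +5): 13 + 5 = 18.
Level 18 exceeds the maximum of 16; capped at 16.
Final offense level: 16.
Criminal history: 15 prior points → Category E (15+).
Level 16 falls in the 14-16 band.
Grid: Level 14-16 × Category E = 196-228 weeks.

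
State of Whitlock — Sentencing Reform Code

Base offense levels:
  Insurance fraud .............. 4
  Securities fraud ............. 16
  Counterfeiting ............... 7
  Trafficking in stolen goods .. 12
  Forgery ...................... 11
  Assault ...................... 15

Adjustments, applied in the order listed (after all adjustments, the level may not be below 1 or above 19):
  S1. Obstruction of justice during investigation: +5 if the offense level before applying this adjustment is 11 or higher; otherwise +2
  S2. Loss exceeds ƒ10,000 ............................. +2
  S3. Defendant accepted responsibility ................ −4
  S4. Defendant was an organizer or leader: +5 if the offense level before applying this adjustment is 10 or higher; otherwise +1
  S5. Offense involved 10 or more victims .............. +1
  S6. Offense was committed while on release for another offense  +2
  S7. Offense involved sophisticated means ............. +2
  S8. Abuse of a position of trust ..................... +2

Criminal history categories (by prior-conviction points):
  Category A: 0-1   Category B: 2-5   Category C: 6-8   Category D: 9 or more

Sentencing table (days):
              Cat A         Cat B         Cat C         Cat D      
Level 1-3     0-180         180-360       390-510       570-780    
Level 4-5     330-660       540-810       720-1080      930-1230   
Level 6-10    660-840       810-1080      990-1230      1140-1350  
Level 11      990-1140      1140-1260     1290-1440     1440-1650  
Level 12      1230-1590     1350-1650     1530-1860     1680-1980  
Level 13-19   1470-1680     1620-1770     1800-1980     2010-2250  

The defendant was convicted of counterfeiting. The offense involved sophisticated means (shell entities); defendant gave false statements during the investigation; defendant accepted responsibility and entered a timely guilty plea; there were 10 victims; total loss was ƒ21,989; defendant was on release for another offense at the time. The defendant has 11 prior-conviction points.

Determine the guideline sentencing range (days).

1680-1980 days

Base offense level for counterfeiting: 7.
S1 applies (level before this adjustment is 7 < 11, so +2): 7 + 2 = 9.
S2 applies: 9 + 2 = 11.
S3 applies: 11 − 4 = 7.
S5 applies: 7 + 1 = 8.
S6 applies: 8 + 2 = 10.
S7 applies: 10 + 2 = 12.
Final offense level: 12.
Criminal history: 11 prior points → Category D (9+).
Level 12 falls in the 12 band.
Grid: Level 12 × Category D = 1680-1980 days.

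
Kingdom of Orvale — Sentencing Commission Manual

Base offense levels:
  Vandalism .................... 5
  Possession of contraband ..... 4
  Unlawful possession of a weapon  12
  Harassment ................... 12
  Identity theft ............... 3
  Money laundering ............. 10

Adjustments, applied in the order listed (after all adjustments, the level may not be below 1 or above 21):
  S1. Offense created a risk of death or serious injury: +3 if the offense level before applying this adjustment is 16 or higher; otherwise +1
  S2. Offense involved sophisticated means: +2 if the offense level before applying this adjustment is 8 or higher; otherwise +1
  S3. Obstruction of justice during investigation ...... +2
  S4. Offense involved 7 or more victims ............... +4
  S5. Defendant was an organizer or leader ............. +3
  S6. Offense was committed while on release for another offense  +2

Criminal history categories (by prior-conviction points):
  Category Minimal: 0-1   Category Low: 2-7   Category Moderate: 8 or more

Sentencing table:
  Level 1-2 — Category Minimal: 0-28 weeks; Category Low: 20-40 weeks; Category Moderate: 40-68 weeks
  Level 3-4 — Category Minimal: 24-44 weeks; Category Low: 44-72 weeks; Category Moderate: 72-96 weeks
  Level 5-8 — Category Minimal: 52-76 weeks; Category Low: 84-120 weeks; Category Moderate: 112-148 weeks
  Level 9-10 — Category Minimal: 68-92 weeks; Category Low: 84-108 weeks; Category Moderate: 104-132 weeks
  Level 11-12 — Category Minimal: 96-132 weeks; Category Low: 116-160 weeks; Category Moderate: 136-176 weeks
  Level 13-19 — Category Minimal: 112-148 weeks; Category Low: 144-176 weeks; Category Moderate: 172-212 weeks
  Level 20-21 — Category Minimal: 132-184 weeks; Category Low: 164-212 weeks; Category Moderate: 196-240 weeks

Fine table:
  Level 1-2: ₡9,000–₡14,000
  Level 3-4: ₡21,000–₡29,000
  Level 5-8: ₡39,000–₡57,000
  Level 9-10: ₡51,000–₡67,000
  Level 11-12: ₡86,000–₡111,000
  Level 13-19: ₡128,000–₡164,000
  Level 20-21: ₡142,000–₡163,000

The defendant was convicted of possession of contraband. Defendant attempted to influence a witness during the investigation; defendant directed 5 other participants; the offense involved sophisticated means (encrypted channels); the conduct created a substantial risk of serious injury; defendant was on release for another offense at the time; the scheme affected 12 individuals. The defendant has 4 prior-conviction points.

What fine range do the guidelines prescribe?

₡128,000–₡164,000

Base offense level for possession of contraband: 4.
S1 applies (level before this adjustment is 4 < 16, so +1): 4 + 1 = 5.
S2 applies (level before this adjustment is 5 < 8, so +1): 5 + 1 = 6.
S3 applies: 6 + 2 = 8.
S4 applies: 8 + 4 = 12.
S5 applies: 12 + 3 = 15.
S6 applies: 15 + 2 = 17.
Final offense level: 17.
Level 17 falls in the 13-19 band.
Fine table: Level 13-19 → ₡128,000–₡164,000.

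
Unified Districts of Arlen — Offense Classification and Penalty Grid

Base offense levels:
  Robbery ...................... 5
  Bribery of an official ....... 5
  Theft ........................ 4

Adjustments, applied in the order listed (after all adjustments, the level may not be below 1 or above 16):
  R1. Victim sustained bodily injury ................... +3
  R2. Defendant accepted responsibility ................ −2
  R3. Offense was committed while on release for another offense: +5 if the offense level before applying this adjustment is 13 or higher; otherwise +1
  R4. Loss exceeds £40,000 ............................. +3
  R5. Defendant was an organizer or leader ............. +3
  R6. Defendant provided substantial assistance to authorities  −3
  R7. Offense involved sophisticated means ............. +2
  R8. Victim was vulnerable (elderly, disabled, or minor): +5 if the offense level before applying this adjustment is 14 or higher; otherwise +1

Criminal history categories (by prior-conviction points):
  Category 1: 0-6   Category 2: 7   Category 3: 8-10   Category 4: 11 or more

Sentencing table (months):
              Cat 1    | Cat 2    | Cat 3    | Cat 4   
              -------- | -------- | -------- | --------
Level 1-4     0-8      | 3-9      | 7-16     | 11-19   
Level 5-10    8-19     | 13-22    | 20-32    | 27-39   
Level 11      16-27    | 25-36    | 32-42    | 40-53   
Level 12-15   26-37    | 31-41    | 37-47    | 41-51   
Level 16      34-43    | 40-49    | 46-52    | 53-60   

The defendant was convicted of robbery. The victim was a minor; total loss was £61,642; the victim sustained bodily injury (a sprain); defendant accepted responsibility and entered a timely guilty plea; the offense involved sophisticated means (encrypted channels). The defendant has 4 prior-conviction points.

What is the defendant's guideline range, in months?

Base offense level for robbery: 5.
R1 applies: 5 + 3 = 8.
R2 applies: 8 − 2 = 6.
R3 does not apply.
R4 applies: 6 + 3 = 9.
R5 does not apply.
R6 does not apply.
R7 applies: 9 + 2 = 11.
R8 applies (level before this adjustment is 11 < 14, so +1): 11 + 1 = 12.
Final offense level: 12.
Criminal history: 4 prior points → Category 1 (0-6).
Level 12 falls in the 12-15 band.
Grid: Level 12-15 × Category 1 = 26-37 months.

26-37 months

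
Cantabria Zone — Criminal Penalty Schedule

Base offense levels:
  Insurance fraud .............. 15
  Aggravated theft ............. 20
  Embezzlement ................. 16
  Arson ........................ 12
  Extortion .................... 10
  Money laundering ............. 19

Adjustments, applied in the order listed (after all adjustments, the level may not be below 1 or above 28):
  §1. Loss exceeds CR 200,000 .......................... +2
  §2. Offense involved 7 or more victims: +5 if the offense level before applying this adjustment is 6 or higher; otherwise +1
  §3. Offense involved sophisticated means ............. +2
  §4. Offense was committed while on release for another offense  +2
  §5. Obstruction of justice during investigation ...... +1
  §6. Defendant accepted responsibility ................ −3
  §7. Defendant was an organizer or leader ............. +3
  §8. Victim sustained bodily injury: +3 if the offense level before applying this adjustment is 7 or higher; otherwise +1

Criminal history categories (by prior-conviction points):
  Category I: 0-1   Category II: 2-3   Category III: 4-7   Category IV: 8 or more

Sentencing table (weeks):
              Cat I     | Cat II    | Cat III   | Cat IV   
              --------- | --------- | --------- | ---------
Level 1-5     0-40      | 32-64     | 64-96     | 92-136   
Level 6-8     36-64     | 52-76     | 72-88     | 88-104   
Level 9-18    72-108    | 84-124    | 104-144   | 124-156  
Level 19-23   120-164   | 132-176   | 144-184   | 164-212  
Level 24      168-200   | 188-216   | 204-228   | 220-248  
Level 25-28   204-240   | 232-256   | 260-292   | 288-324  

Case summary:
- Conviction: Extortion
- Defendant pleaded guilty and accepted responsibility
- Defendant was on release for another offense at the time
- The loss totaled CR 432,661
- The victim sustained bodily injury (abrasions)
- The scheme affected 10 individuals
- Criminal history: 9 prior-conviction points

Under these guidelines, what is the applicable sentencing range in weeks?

Base offense level for extortion: 10.
§1 applies: 10 + 2 = 12.
§2 applies (level before this adjustment is 12 ≥ 6, so +5): 12 + 5 = 17.
§4 applies: 17 + 2 = 19.
§5 does not apply.
§6 applies: 19 − 3 = 16.
§7 does not apply.
§8 applies (level before this adjustment is 16 ≥ 7, so +3): 16 + 3 = 19.
Final offense level: 19.
Criminal history: 9 prior points → Category IV (8+).
Level 19 falls in the 19-23 band.
Grid: Level 19-23 × Category IV = 164-212 weeks.

164-212 weeks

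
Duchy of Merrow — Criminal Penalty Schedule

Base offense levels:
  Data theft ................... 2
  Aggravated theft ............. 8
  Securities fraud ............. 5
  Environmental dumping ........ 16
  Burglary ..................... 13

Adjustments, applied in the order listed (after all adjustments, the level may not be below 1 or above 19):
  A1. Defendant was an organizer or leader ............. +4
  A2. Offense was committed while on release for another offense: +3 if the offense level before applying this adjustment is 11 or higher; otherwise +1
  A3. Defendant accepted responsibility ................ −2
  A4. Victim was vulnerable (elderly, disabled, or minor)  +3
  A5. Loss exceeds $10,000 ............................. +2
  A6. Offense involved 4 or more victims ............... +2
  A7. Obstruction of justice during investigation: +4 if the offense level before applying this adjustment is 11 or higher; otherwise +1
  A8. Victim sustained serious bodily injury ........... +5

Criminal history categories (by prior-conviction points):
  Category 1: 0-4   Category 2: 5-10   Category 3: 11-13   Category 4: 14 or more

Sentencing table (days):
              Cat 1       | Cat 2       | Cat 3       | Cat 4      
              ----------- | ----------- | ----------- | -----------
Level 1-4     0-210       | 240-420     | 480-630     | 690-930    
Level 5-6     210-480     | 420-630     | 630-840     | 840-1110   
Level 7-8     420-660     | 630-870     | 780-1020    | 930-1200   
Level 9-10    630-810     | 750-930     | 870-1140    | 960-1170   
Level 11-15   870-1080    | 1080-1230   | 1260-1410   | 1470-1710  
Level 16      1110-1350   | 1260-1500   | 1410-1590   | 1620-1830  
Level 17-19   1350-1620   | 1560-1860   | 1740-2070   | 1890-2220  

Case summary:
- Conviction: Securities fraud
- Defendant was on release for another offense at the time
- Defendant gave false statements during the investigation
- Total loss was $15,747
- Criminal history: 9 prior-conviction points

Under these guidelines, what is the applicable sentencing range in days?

Base offense level for securities fraud: 5.
A1 does not apply.
A2 applies (level before this adjustment is 5 < 11, so +1): 5 + 1 = 6.
A5 applies: 6 + 2 = 8.
A6 does not apply.
A7 applies (level before this adjustment is 8 < 11, so +1): 8 + 1 = 9.
Final offense level: 9.
Criminal history: 9 prior points → Category 2 (5-10).
Level 9 falls in the 9-10 band.
Grid: Level 9-10 × Category 2 = 750-930 days.

750-930 days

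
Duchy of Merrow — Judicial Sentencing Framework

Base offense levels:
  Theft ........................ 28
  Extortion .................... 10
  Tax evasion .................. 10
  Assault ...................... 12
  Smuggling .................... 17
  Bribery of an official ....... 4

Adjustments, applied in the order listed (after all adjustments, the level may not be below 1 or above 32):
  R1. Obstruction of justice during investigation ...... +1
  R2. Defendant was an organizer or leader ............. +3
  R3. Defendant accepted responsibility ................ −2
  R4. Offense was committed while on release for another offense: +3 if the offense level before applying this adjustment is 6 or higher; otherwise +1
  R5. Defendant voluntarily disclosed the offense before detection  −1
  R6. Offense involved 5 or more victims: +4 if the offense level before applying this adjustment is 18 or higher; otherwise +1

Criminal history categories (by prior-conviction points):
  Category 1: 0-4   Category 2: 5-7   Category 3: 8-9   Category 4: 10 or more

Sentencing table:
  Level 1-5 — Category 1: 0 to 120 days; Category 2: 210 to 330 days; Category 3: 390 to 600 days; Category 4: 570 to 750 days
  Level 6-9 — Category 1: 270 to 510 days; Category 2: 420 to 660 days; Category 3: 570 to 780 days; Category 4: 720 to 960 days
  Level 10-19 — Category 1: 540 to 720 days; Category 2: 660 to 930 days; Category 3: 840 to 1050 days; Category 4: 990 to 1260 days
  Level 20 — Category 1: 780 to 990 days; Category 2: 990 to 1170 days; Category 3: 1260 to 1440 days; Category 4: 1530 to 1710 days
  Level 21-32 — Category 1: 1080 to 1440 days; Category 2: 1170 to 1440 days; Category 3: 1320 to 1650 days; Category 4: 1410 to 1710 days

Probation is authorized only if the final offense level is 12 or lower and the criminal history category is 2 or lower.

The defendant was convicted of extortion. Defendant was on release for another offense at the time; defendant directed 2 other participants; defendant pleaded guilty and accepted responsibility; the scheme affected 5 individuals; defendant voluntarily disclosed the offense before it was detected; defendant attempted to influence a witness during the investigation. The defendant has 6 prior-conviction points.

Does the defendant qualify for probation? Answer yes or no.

Base offense level for extortion: 10.
R1 applies: 10 + 1 = 11.
R2 applies: 11 + 3 = 14.
R3 applies: 14 − 2 = 12.
R4 applies (level before this adjustment is 12 ≥ 6, so +3): 12 + 3 = 15.
R5 applies: 15 − 1 = 14.
R6 applies (level before this adjustment is 14 < 18, so +1): 14 + 1 = 15.
Final offense level: 15.
Criminal history: 6 prior points → Category 2 (5-7).
Level 15 falls in the 10-19 band.
Grid: Level 10-19 × Category 2 = 660-930 days.
Probation check: level 15 > 12 and category 2 ≤ 2 → not eligible.

No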